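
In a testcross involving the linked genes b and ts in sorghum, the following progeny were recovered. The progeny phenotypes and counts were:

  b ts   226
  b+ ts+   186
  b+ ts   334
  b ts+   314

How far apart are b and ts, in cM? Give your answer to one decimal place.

38.9 cM

The two most frequent classes, b+ ts (334) and b ts+ (314), are the parental types, so the F1 was b+ ts / b ts+.
The recombinant classes are b+ ts+ and b ts: 186 + 226 = 412.
Recombination frequency = 412/1060 = 0.3887 ≈ 38.9%, i.e. 38.9 cM.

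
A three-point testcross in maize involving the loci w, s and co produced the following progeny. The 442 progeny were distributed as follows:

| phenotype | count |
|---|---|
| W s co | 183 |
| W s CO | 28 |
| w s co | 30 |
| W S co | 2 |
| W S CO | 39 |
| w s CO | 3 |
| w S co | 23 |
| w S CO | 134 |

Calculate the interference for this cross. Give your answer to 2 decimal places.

0.47

The two most frequent reciprocal classes, w S CO and W s co, are the parental types, so the F1 was w S CO / W s co.
The two rarest classes, w s CO and W S co, are the double crossovers. Comparing them with the parentals, only the s allele has switched, so s is the middle locus and the order is co – s – w.
co–s: (51 + 5)/442 = 0.1267; s–w: (69 + 5)/442 = 0.1674.
Expected DCO frequency = 0.1267 × 0.1674 ≈ 0.02121; observed = 5/442 ≈ 0.01131.
Coefficient of coincidence = 0.01131/0.02121 ≈ 0.53; interference = 1 − 0.53 = 0.47.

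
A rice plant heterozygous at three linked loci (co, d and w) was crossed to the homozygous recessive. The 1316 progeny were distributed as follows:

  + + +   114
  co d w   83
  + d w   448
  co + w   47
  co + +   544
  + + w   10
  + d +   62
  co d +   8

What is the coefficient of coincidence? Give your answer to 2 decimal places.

0.87

The two most frequent reciprocal classes, co + + and + d w, are the parental types, so the F1 was co + + / + d w.
The two rarest classes, co d + and + + w, are the double crossovers. Comparing them with the parentals, only the d allele has switched, so d is the middle locus and the order is co – d – w.
co–d: (197 + 18)/1316 = 0.1634; d–w: (109 + 18)/1316 = 0.0965.
Expected DCO frequency = 0.1634 × 0.0965 ≈ 0.01577; observed = 18/1316 ≈ 0.01368.
Coefficient of coincidence = 0.01368/0.01577 ≈ 0.87.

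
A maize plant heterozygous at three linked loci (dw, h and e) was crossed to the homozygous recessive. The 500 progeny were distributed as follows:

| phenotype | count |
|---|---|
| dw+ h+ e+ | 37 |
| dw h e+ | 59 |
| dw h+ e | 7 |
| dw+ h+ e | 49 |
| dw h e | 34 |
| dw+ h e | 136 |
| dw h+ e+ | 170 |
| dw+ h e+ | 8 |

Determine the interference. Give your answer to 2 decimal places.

0.29

The two most frequent reciprocal classes, dw+ h e and dw h+ e+, are the parental types, so the F1 was dw+ h e / dw h+ e+.
The two rarest classes, dw+ h e+ and dw h+ e, are the double crossovers. Comparing them with the parentals, only the e allele has switched, so e is the middle locus and the order is dw – e – h.
dw–e: (71 + 15)/500 = 0.1720; e–h: (108 + 15)/500 = 0.2460.
Expected DCO frequency = 0.1720 × 0.2460 ≈ 0.04231; observed = 15/500 ≈ 0.03000.
Coefficient of coincidence = 0.03000/0.04231 ≈ 0.71; interference = 1 − 0.71 = 0.29.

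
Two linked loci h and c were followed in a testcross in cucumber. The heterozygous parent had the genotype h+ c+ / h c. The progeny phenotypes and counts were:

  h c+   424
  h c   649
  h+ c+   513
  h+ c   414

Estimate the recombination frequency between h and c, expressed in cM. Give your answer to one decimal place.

41.9 cM

The recombinant classes are h+ c and h c+: 414 + 424 = 838.
Recombination frequency = 838/2000 = 0.4190 ≈ 41.9%, i.e. 41.9 cM.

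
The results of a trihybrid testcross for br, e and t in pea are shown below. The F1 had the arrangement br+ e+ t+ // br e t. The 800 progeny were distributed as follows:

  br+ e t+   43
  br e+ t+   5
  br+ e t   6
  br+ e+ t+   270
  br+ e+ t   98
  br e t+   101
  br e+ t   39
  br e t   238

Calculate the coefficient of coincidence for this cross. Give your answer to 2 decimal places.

The two rarest classes, br e+ t+ and br+ e t, are the double crossovers. Comparing them with the parentals, only the br allele has switched, so br is the middle locus and the order is t – br – e.
t–br: (199 + 11)/800 = 0.2625; br–e: (82 + 11)/800 = 0.1163.
Expected DCO frequency = 0.2625 × 0.1163 ≈ 0.03053; observed = 11/800 ≈ 0.01375.
Coefficient of coincidence = 0.01375/0.03053 ≈ 0.45.

0.45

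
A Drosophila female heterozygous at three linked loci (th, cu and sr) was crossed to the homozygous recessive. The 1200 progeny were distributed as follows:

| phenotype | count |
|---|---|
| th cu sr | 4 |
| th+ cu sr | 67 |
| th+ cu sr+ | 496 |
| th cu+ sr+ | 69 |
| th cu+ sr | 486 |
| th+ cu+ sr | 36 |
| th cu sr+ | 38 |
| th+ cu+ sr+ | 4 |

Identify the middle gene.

The two most frequent reciprocal classes, th+ cu sr+ and th cu+ sr, are the parental types, so the F1 was th+ cu sr+ / th cu+ sr.
The two rarest classes, th+ cu+ sr+ and th cu sr, are the double crossovers. Comparing them with the parentals, only the cu allele has switched, so cu is the middle locus and the order is sr – cu – th.

cu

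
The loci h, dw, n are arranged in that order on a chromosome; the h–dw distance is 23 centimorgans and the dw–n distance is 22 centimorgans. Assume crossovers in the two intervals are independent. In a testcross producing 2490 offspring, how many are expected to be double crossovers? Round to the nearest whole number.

Map distances give recombination frequencies of 0.230 and 0.220 for the two intervals.
With no interference, expected double-crossover frequency = 0.230 × 0.220 = 0.05060.
Expected number = 0.05060 × 2490 = 125.99 ≈ 126.

126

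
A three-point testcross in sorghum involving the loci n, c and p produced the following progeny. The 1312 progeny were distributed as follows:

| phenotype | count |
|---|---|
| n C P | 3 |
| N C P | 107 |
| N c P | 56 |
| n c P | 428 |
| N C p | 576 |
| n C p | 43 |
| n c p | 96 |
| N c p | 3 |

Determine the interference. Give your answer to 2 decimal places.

The two most frequent reciprocal classes, N C p and n c P, are the parental types, so the F1 was N C p / n c P.
The two rarest classes, N c p and n C P, are the double crossovers. Comparing them with the parentals, only the c allele has switched, so c is the middle locus and the order is n – c – p.
n–c: (99 + 6)/1312 = 0.0800; c–p: (203 + 6)/1312 = 0.1593.
Expected DCO frequency = 0.0800 × 0.1593 ≈ 0.01274; observed = 6/1312 ≈ 0.00457.
Coefficient of coincidence = 0.00457/0.01274 ≈ 0.36; interference = 1 − 0.36 = 0.64.

0.64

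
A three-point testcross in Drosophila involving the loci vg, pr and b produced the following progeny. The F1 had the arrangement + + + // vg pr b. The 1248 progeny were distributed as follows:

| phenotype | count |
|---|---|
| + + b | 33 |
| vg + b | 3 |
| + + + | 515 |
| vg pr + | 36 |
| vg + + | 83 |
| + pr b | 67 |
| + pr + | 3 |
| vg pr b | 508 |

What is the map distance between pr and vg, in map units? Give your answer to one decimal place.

12.5 map units

The two rarest classes, + pr + and vg + b, are the double crossovers. Comparing them with the parentals, only the pr allele has switched, so pr is the middle locus and the order is vg – pr – b.
Crossovers in the vg–pr interval produce the single-crossover classes vg + + and + pr b (83 + 67 = 150) plus the double crossovers (6).
RF(vg–pr) = (150 + 6) / 1248 = 156/1248 = 0.1250 → 12.5 map units.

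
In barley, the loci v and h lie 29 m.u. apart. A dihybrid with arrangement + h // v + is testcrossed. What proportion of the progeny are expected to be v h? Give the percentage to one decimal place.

A map distance of 29 m.u. corresponds to a recombination frequency of 0.290.
The F1 is + h / v +, so v h is a recombinant gamete class with expected frequency r/2 = 0.290/2 = 0.1450.
That is 0.1450 = 14.5% of the progeny.

14.5%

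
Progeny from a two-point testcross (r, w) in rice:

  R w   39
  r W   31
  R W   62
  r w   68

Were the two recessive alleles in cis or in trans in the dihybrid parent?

The two most frequent classes are R W (62) and r w (68); these are the parental (non-recombinant) types.
So the F1 carried R W on one chromosome and r w on the other — the recessive alleles are on the same chromosome (cis / coupling).

cis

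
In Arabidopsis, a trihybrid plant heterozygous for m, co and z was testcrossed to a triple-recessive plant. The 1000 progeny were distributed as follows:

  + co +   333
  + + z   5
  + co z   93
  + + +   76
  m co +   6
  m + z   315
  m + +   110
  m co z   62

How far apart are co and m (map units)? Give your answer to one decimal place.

14.9 map units

The two most frequent reciprocal classes, m + z and + co +, are the parental types, so the F1 was m + z / + co +.
The two rarest classes, + + z and m co +, are the double crossovers. Comparing them with the parentals, only the m allele has switched, so m is the middle locus and the order is z – m – co.
Crossovers in the m–co interval produce the single-crossover classes m co z and + + + (62 + 76 = 138) plus the double crossovers (11).
RF(m–co) = (138 + 11) / 1000 = 149/1000 = 0.1490 → 14.9 map units.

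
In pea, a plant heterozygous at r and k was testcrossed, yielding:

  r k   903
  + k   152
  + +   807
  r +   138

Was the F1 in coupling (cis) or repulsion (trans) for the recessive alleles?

cis

The two most frequent classes are + + (807) and r k (903); these are the parental (non-recombinant) types.
So the F1 carried + + on one chromosome and r k on the other — the recessive alleles are on the same chromosome (cis / coupling).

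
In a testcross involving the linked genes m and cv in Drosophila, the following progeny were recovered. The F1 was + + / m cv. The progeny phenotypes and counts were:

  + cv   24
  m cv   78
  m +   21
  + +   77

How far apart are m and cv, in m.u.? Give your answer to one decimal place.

22.5 m.u.

The recombinant classes are + cv and m +: 24 + 21 = 45.
Recombination frequency = 45/200 = 0.2250 ≈ 22.5%, i.e. 22.5 m.u.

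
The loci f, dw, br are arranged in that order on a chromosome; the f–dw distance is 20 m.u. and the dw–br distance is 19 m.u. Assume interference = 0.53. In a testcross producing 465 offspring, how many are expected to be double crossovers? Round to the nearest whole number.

Map distances give recombination frequencies of 0.200 and 0.190 for the two intervals.
With interference 0.53 (so coincidence = 0.47), expected double-crossover frequency = 0.200 × 0.190 × 0.47 = 0.01786.
Expected number = 0.01786 × 465 = 8.30 ≈ 8.

8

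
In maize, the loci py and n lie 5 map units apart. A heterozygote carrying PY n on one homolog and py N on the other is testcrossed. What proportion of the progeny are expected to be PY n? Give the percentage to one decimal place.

A map distance of 5 map units corresponds to a recombination frequency of 0.050.
The F1 is PY n / py N, so PY n is a parental gamete class with expected frequency (1 − r)/2 = 0.950/2 = 0.4750.
That is 0.4750 = 47.5% of the progeny.

47.5%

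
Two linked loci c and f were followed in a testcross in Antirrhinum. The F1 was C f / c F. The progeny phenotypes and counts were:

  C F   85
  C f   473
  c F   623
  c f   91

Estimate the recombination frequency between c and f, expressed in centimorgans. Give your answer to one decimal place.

The recombinant classes are C F and c f: 85 + 91 = 176.
Recombination frequency = 176/1272 = 0.1384 ≈ 13.8%, i.e. 13.8 centimorgans.

13.8 centimorgans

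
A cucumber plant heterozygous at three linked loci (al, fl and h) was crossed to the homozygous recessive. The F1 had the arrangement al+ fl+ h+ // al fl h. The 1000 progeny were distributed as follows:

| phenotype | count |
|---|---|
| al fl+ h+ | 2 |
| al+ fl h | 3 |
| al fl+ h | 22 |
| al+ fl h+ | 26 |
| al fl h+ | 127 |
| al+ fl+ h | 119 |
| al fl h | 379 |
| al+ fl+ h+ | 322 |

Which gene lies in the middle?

The two rarest classes, al fl+ h+ and al+ fl h, are the double crossovers. Comparing them with the parentals, only the al allele has switched, so al is the middle locus and the order is h – al – fl.

al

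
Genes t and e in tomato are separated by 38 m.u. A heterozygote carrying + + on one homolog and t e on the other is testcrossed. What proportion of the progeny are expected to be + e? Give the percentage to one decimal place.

A map distance of 38 m.u. corresponds to a recombination frequency of 0.380.
The F1 is + + / t e, so + e is a recombinant gamete class with expected frequency r/2 = 0.380/2 = 0.1900.
That is 0.1900 = 19.0% of the progeny.

19.0%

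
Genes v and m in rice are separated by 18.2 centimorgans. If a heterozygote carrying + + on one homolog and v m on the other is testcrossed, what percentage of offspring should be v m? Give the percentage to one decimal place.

40.9%

A map distance of 18.2 centimorgans corresponds to a recombination frequency of 0.182.
The F1 is + + / v m, so v m is a parental gamete class with expected frequency (1 − r)/2 = 0.818/2 = 0.4090.
That is 0.4090 = 40.9% of the progeny.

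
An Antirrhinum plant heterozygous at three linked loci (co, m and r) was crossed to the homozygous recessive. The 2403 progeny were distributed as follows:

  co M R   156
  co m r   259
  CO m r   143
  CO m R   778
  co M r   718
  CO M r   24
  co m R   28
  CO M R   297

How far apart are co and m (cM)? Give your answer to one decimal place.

25.3 cM

The two most frequent reciprocal classes, co M r and CO m R, are the parental types, so the F1 was co M r / CO m R.
The two rarest classes, CO M r and co m R, are the double crossovers. Comparing them with the parentals, only the co allele has switched, so co is the middle locus and the order is r – co – m.
Crossovers in the co–m interval produce the single-crossover classes co m r and CO M R (259 + 297 = 556) plus the double crossovers (52).
RF(co–m) = (556 + 52) / 2403 = 608/2403 = 0.2530 → 25.3 cM.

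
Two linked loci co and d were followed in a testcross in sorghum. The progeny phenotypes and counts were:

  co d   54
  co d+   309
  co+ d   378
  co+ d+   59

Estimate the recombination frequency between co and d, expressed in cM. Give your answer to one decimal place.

14.1 cM

The two most frequent classes, co+ d (378) and co d+ (309), are the parental types, so the F1 was co+ d / co d+.
The recombinant classes are co+ d+ and co d: 59 + 54 = 113.
Recombination frequency = 113/800 = 0.1412 ≈ 14.1%, i.e. 14.1 cM.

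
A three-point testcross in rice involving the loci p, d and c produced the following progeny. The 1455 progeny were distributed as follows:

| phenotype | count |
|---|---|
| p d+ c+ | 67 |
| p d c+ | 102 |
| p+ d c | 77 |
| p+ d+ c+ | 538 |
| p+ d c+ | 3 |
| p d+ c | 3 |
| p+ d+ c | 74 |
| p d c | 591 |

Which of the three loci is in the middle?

The two most frequent reciprocal classes, p+ d+ c+ and p d c, are the parental types, so the F1 was p+ d+ c+ / p d c.
The two rarest classes, p+ d c+ and p d+ c, are the double crossovers. Comparing them with the parentals, only the d allele has switched, so d is the middle locus and the order is p – d – c.

d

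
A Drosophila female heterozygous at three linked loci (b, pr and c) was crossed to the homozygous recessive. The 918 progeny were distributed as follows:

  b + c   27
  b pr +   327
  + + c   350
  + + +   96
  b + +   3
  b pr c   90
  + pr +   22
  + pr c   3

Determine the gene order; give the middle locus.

The two most frequent reciprocal classes, + + c and b pr +, are the parental types, so the F1 was + + c / b pr +.
The two rarest classes, + pr c and b + +, are the double crossovers. Comparing them with the parentals, only the pr allele has switched, so pr is the middle locus and the order is b – pr – c.

pr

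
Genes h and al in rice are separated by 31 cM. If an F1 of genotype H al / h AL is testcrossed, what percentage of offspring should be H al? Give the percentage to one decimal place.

A map distance of 31 cM corresponds to a recombination frequency of 0.310.
The F1 is H al / h AL, so H al is a parental gamete class with expected frequency (1 − r)/2 = 0.690/2 = 0.3450.
That is 0.3450 = 34.5% of the progeny.

34.5%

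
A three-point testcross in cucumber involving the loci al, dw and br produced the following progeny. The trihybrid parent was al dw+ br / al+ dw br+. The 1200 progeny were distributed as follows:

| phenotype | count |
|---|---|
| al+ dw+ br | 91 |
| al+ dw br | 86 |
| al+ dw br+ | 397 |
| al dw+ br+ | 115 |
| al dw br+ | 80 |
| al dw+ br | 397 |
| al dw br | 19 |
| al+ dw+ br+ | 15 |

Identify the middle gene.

dw

The two rarest classes, al dw br and al+ dw+ br+, are the double crossovers. Comparing them with the parentals, only the dw allele has switched, so dw is the middle locus and the order is al – dw – br.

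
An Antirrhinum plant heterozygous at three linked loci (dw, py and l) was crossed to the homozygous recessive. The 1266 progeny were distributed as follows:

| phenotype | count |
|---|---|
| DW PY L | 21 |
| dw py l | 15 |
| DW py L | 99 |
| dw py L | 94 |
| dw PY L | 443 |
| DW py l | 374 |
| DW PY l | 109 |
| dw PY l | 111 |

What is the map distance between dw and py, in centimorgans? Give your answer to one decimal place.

The two most frequent reciprocal classes, dw PY L and DW py l, are the parental types, so the F1 was dw PY L / DW py l.
The two rarest classes, DW PY L and dw py l, are the double crossovers. Comparing them with the parentals, only the dw allele has switched, so dw is the middle locus and the order is py – dw – l.
Crossovers in the py–dw interval produce the single-crossover classes dw py L and DW PY l (94 + 109 = 203) plus the double crossovers (36).
RF(py–dw) = (203 + 36) / 1266 = 239/1266 = 0.1888 → 18.9 centimorgans.

18.9 centimorgans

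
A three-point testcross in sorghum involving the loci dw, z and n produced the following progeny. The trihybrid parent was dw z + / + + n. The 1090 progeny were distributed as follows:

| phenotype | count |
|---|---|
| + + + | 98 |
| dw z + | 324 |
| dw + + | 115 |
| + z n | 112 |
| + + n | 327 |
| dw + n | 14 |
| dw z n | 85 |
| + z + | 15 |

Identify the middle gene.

dw

The two rarest classes, + z + and dw + n, are the double crossovers. Comparing them with the parentals, only the dw allele has switched, so dw is the middle locus and the order is n – dw – z.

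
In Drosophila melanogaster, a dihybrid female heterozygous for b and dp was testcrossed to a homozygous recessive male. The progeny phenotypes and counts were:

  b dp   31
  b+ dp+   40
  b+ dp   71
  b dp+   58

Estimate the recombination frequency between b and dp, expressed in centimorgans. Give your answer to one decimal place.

35.5 centimorgans

The two most frequent classes, b+ dp (71) and b dp+ (58), are the parental types, so the F1 was b+ dp / b dp+.
The recombinant classes are b+ dp+ and b dp: 40 + 31 = 71.
Recombination frequency = 71/200 = 0.3550 ≈ 35.5%, i.e. 35.5 centimorgans.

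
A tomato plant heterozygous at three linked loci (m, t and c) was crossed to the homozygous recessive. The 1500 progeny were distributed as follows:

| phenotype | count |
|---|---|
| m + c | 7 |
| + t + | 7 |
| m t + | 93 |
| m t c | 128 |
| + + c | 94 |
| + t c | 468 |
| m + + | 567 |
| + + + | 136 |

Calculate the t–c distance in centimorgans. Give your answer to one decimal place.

13.4 centimorgans

The two most frequent reciprocal classes, m + + and + t c, are the parental types, so the F1 was m + + / + t c.
The two rarest classes, m + c and + t +, are the double crossovers. Comparing them with the parentals, only the c allele has switched, so c is the middle locus and the order is t – c – m.
Crossovers in the t–c interval produce the single-crossover classes m t + and + + c (93 + 94 = 187) plus the double crossovers (14).
RF(t–c) = (187 + 14) / 1500 = 201/1500 = 0.1340 → 13.4 centimorgans.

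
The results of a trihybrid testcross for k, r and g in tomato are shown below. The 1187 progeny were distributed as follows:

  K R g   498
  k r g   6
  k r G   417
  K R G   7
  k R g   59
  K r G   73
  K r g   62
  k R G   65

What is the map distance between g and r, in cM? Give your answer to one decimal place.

The two most frequent reciprocal classes, k r G and K R g, are the parental types, so the F1 was k r G / K R g.
The two rarest classes, k r g and K R G, are the double crossovers. Comparing them with the parentals, only the g allele has switched, so g is the middle locus and the order is k – g – r.
Crossovers in the g–r interval produce the single-crossover classes k R G and K r g (65 + 62 = 127) plus the double crossovers (13).
RF(g–r) = (127 + 13) / 1187 = 140/1187 = 0.1179 → 11.8 cM.

11.8 cM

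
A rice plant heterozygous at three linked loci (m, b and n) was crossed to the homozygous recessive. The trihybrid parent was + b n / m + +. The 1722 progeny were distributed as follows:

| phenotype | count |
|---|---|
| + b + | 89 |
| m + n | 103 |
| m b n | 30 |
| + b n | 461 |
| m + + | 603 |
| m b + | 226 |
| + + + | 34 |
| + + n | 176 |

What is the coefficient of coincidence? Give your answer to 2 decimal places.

0.92

The two rarest classes, m b n and + + +, are the double crossovers. Comparing them with the parentals, only the m allele has switched, so m is the middle locus and the order is n – m – b.
n–m: (192 + 64)/1722 = 0.1487; m–b: (402 + 64)/1722 = 0.2706.
Expected DCO frequency = 0.1487 × 0.2706 ≈ 0.04024; observed = 64/1722 ≈ 0.03717.
Coefficient of coincidence = 0.03717/0.04024 ≈ 0.92.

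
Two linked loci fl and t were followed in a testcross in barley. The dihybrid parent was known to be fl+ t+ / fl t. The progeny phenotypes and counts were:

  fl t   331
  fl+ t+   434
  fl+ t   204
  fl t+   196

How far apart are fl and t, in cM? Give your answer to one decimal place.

The recombinant classes are fl+ t and fl t+: 204 + 196 = 400.
Recombination frequency = 400/1165 = 0.3433 ≈ 34.3%, i.e. 34.3 cM.

34.3 cM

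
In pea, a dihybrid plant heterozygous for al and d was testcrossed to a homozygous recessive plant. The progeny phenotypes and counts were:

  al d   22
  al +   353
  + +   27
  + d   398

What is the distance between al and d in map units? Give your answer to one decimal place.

The two most frequent classes, + d (398) and al + (353), are the parental types, so the F1 was + d / al +.
The recombinant classes are + + and al d: 27 + 22 = 49.
Recombination frequency = 49/800 = 0.0612 ≈ 6.1%, i.e. 6.1 map units.

6.1 map units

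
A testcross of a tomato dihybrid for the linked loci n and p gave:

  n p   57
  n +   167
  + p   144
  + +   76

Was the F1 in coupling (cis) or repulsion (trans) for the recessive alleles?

trans

The two most frequent classes are + p (144) and n + (167); these are the parental (non-recombinant) types.
So the F1 carried + p on one chromosome and n + on the other — the recessive alleles are on opposite chromosomes (trans / repulsion).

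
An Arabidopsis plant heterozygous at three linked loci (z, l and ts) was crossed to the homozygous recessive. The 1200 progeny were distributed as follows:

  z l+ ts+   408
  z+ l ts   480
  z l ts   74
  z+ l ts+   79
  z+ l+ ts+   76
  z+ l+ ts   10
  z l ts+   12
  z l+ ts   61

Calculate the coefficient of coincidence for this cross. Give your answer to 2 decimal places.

0.95

The two most frequent reciprocal classes, z l+ ts+ and z+ l ts, are the parental types, so the F1 was z l+ ts+ / z+ l ts.
The two rarest classes, z l ts+ and z+ l+ ts, are the double crossovers. Comparing them with the parentals, only the l allele has switched, so l is the middle locus and the order is ts – l – z.
ts–l: (140 + 22)/1200 = 0.1350; l–z: (150 + 22)/1200 = 0.1433.
Expected DCO frequency = 0.1350 × 0.1433 ≈ 0.01935; observed = 22/1200 ≈ 0.01833.
Coefficient of coincidence = 0.01833/0.01935 ≈ 0.95.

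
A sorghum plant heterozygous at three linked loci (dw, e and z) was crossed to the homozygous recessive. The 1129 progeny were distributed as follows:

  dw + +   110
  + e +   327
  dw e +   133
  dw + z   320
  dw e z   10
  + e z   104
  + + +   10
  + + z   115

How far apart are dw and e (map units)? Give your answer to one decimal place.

23.7 map units

The two most frequent reciprocal classes, + e + and dw + z, are the parental types, so the F1 was + e + / dw + z.
The two rarest classes, + + + and dw e z, are the double crossovers. Comparing them with the parentals, only the e allele has switched, so e is the middle locus and the order is dw – e – z.
Crossovers in the dw–e interval produce the single-crossover classes dw e + and + + z (133 + 115 = 248) plus the double crossovers (20).
RF(dw–e) = (248 + 20) / 1129 = 268/1129 = 0.2374 → 23.7 map units.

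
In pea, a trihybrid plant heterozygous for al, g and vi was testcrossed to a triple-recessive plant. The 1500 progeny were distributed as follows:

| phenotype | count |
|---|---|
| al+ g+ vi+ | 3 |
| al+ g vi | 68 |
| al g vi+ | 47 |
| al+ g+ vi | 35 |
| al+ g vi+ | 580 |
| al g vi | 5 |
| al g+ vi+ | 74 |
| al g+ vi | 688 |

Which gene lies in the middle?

g

The two most frequent reciprocal classes, al g+ vi and al+ g vi+, are the parental types, so the F1 was al g+ vi / al+ g vi+.
The two rarest classes, al g vi and al+ g+ vi+, are the double crossovers. Comparing them with the parentals, only the g allele has switched, so g is the middle locus and the order is al – g – vi.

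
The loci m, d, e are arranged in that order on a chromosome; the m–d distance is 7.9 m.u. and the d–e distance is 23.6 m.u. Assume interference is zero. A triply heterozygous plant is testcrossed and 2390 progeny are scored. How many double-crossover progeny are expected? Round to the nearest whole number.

Map distances give recombination frequencies of 0.079 and 0.236 for the two intervals.
With no interference, expected double-crossover frequency = 0.079 × 0.236 = 0.01864.
Expected number = 0.01864 × 2390 = 44.56 ≈ 45.

45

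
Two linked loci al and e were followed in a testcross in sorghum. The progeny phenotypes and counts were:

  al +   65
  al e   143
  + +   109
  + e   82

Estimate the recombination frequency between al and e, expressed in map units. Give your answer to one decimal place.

The two most frequent classes, + + (109) and al e (143), are the parental types, so the F1 was + + / al e.
The recombinant classes are + e and al +: 82 + 65 = 147.
Recombination frequency = 147/399 = 0.3684 ≈ 36.8%, i.e. 36.8 map units.

36.8 map units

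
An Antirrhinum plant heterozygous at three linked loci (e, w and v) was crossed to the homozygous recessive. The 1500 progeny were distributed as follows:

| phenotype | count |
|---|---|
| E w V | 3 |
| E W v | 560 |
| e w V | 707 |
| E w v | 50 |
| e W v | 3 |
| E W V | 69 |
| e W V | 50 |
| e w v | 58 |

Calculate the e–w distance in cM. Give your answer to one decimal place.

7.1 cM

The two most frequent reciprocal classes, E W v and e w V, are the parental types, so the F1 was E W v / e w V.
The two rarest classes, e W v and E w V, are the double crossovers. Comparing them with the parentals, only the e allele has switched, so e is the middle locus and the order is v – e – w.
Crossovers in the e–w interval produce the single-crossover classes E w v and e W V (50 + 50 = 100) plus the double crossovers (6).
RF(e–w) = (100 + 6) / 1500 = 106/1500 = 0.0707 → 7.1 cM.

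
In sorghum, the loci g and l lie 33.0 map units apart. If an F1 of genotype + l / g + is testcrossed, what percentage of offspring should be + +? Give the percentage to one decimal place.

16.5%

A map distance of 33.0 map units corresponds to a recombination frequency of 0.330.
The F1 is + l / g +, so + + is a recombinant gamete class with expected frequency r/2 = 0.330/2 = 0.1650.
That is 0.1650 = 16.5% of the progeny.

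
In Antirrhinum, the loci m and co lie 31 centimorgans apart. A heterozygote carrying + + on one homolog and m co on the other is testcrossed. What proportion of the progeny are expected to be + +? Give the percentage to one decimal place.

34.5%

A map distance of 31 centimorgans corresponds to a recombination frequency of 0.310.
The F1 is + + / m co, so + + is a parental gamete class with expected frequency (1 − r)/2 = 0.690/2 = 0.3450.
That is 0.3450 = 34.5% of the progeny.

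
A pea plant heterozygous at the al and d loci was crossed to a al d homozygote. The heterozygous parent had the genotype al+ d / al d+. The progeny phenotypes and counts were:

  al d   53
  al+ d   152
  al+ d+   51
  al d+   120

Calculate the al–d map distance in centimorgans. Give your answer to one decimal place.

27.7 centimorgans

The recombinant classes are al+ d+ and al d: 51 + 53 = 104.
Recombination frequency = 104/376 = 0.2766 ≈ 27.7%, i.e. 27.7 centimorgans.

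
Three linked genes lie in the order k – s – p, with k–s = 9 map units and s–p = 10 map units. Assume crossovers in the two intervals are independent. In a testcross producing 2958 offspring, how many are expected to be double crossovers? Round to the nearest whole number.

27

Map distances give recombination frequencies of 0.090 and 0.100 for the two intervals.
With no interference, expected double-crossover frequency = 0.090 × 0.100 = 0.00900.
Expected number = 0.00900 × 2958 = 26.62 ≈ 27.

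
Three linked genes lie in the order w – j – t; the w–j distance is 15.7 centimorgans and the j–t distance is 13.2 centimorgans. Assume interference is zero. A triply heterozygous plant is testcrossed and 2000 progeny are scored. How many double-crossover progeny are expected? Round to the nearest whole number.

Map distances give recombination frequencies of 0.157 and 0.132 for the two intervals.
With no interference, expected double-crossover frequency = 0.157 × 0.132 = 0.02072.
Expected number = 0.02072 × 2000 = 41.45 ≈ 41.

41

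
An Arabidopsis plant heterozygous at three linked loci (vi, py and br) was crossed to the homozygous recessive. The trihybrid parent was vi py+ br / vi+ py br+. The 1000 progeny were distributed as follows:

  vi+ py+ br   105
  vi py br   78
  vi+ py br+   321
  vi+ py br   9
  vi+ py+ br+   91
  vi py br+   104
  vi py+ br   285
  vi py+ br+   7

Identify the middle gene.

The two rarest classes, vi py+ br+ and vi+ py br, are the double crossovers. Comparing them with the parentals, only the br allele has switched, so br is the middle locus and the order is py – br – vi.

br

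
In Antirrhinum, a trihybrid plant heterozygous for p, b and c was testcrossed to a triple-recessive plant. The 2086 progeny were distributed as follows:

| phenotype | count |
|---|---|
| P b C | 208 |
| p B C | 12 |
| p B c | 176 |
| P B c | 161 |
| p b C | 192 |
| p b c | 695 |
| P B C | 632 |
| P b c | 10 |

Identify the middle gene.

The two most frequent reciprocal classes, p b c and P B C, are the parental types, so the F1 was p b c / P B C.
The two rarest classes, P b c and p B C, are the double crossovers. Comparing them with the parentals, only the p allele has switched, so p is the middle locus and the order is c – p – b.

p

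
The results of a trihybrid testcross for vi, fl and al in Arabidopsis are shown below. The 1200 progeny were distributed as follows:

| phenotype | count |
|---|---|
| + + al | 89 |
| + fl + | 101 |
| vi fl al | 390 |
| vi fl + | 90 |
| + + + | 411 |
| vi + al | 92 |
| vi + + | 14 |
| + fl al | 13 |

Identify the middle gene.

vi

The two most frequent reciprocal classes, + + + and vi fl al, are the parental types, so the F1 was + + + / vi fl al.
The two rarest classes, vi + + and + fl al, are the double crossovers. Comparing them with the parentals, only the vi allele has switched, so vi is the middle locus and the order is al – vi – fl.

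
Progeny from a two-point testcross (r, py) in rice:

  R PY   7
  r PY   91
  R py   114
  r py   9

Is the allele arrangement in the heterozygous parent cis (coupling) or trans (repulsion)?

The two most frequent classes are R py (114) and r PY (91); these are the parental (non-recombinant) types.
So the F1 carried R py on one chromosome and r PY on the other — the recessive alleles are on opposite chromosomes (trans / repulsion).

trans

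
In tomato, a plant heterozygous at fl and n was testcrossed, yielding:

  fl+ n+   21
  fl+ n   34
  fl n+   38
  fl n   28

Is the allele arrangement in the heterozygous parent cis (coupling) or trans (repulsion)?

trans

The two most frequent classes are fl+ n (34) and fl n+ (38); these are the parental (non-recombinant) types.
So the F1 carried fl+ n on one chromosome and fl n+ on the other — the recessive alleles are on opposite chromosomes (trans / repulsion).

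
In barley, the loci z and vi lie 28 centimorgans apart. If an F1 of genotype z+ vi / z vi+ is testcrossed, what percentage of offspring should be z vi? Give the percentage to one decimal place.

14.0%

A map distance of 28 centimorgans corresponds to a recombination frequency of 0.280.
The F1 is z+ vi / z vi+, so z vi is a recombinant gamete class with expected frequency r/2 = 0.280/2 = 0.1400.
That is 0.1400 = 14.0% of the progeny.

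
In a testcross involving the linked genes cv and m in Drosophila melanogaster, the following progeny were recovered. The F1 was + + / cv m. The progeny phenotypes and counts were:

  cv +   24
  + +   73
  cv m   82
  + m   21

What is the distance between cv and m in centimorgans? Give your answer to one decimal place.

The recombinant classes are + m and cv +: 21 + 24 = 45.
Recombination frequency = 45/200 = 0.2250 ≈ 22.5%, i.e. 22.5 centimorgans.

22.5 centimorgans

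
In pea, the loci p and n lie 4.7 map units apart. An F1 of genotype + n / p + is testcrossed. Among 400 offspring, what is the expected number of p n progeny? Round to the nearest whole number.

A map distance of 4.7 map units corresponds to a recombination frequency of 0.047.
The F1 is + n / p +, so p n is a recombinant gamete class with expected frequency r/2 = 0.047/2 = 0.0235.
Expected number = 0.0235 × 400 = 9.40 ≈ 9.

9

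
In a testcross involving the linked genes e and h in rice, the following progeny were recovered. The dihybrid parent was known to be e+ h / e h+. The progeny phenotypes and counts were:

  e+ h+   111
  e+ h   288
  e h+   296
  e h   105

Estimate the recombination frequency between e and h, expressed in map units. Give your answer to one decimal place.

The recombinant classes are e+ h+ and e h: 111 + 105 = 216.
Recombination frequency = 216/800 = 0.2700 ≈ 27.0%, i.e. 27.0 map units.

27.0 map units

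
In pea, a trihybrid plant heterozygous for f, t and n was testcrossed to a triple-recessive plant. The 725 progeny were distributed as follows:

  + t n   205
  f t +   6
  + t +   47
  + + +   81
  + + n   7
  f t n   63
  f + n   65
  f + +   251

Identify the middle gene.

The two most frequent reciprocal classes, f + + and + t n, are the parental types, so the F1 was f + + / + t n.
The two rarest classes, f t + and + + n, are the double crossovers. Comparing them with the parentals, only the t allele has switched, so t is the middle locus and the order is n – t – f.

t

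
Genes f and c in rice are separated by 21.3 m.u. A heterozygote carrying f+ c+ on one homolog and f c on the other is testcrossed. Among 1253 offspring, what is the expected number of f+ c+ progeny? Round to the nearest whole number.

A map distance of 21.3 m.u. corresponds to a recombination frequency of 0.213.
The F1 is f+ c+ / f c, so f+ c+ is a parental gamete class with expected frequency (1 − r)/2 = 0.787/2 = 0.3935.
Expected number = 0.3935 × 1253 = 493.06 ≈ 493.

493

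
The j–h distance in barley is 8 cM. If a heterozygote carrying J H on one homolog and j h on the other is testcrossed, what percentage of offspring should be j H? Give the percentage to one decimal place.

4.0%

A map distance of 8 cM corresponds to a recombination frequency of 0.080.
The F1 is J H / j h, so j H is a recombinant gamete class with expected frequency r/2 = 0.080/2 = 0.0400.
That is 0.0400 = 4.0% of the progeny.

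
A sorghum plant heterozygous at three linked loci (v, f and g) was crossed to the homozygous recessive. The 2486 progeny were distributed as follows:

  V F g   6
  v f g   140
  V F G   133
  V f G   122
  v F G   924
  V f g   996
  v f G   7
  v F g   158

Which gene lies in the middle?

f

The two most frequent reciprocal classes, V f g and v F G, are the parental types, so the F1 was V f g / v F G.
The two rarest classes, V F g and v f G, are the double crossovers. Comparing them with the parentals, only the f allele has switched, so f is the middle locus and the order is g – f – v.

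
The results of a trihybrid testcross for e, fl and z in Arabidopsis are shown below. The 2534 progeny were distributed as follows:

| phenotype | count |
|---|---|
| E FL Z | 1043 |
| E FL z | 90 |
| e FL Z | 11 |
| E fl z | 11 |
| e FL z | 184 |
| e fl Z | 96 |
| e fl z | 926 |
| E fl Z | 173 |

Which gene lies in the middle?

e

The two most frequent reciprocal classes, E FL Z and e fl z, are the parental types, so the F1 was E FL Z / e fl z.
The two rarest classes, e FL Z and E fl z, are the double crossovers. Comparing them with the parentals, only the e allele has switched, so e is the middle locus and the order is z – e – fl.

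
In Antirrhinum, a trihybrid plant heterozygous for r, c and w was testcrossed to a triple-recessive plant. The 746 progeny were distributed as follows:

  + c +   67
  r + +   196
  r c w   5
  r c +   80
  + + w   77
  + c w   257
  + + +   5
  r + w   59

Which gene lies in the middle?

r

The two most frequent reciprocal classes, + c w and r + +, are the parental types, so the F1 was + c w / r + +.
The two rarest classes, r c w and + + +, are the double crossovers. Comparing them with the parentals, only the r allele has switched, so r is the middle locus and the order is c – r – w.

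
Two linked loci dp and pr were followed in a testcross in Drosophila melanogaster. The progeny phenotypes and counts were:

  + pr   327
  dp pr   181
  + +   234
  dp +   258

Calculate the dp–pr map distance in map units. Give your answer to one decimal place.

41.5 map units

The two most frequent classes, + pr (327) and dp + (258), are the parental types, so the F1 was + pr / dp +.
The recombinant classes are + + and dp pr: 234 + 181 = 415.
Recombination frequency = 415/1000 = 0.4150 ≈ 41.5%, i.e. 41.5 map units.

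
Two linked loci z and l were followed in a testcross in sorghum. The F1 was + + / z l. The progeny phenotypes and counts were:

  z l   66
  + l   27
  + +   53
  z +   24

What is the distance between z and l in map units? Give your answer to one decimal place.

30.0 map units

The recombinant classes are + l and z +: 27 + 24 = 51.
Recombination frequency = 51/170 = 0.3000 ≈ 30.0%, i.e. 30.0 map units.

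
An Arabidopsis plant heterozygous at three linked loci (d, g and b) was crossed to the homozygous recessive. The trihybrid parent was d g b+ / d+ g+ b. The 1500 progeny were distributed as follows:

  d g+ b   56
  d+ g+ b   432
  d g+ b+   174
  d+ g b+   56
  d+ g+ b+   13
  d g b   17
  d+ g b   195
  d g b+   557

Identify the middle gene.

b

The two rarest classes, d g b and d+ g+ b+, are the double crossovers. Comparing them with the parentals, only the b allele has switched, so b is the middle locus and the order is g – b – d.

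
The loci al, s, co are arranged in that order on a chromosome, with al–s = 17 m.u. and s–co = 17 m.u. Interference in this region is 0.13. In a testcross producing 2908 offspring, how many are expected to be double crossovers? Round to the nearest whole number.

Map distances give recombination frequencies of 0.170 and 0.170 for the two intervals.
With interference 0.13 (so coincidence = 0.87), expected double-crossover frequency = 0.170 × 0.170 × 0.87 = 0.02514.
Expected number = 0.02514 × 2908 = 73.12 ≈ 73.

73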